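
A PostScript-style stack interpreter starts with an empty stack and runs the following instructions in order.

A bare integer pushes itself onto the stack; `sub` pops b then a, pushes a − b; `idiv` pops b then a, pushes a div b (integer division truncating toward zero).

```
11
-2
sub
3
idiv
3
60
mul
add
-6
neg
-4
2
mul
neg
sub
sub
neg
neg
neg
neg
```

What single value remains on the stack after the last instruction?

11   : 11
-2   : 11 -2
sub  : 13
3    : 13 3
idiv : 4
3    : 4 3
60   : 4 3 60
mul  : 4 180
add  : 184
-6   : 184 -6
neg  : 184 6
-4   : 184 6 -4
2    : 184 6 -4 2
mul  : 184 6 -8
neg  : 184 6 8
sub  : 184 -2
sub  : 186
neg  : -186
neg  : 186
neg  : -186
neg  : 186

186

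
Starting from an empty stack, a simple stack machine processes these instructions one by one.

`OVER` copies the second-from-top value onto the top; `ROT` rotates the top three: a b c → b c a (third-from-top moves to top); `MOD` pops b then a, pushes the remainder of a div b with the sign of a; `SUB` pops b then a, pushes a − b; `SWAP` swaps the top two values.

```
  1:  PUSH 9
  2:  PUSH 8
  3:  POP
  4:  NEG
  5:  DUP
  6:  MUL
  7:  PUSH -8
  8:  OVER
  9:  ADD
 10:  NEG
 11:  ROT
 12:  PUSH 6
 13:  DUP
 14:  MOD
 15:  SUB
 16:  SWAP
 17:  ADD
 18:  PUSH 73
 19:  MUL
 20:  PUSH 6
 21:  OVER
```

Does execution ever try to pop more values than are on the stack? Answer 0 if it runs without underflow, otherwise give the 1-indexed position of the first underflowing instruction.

PUSH 9  -> 9
PUSH 8  -> 9 8
POP     -> 9
NEG     -> -9
DUP     -> -9 -9
MUL     -> 81
PUSH -8 -> 81 -8
OVER    -> 81 -8 81
ADD     -> 81 73
NEG     -> 81 -73
ROT  — needs 3 operands, stack has 2 → underflow

11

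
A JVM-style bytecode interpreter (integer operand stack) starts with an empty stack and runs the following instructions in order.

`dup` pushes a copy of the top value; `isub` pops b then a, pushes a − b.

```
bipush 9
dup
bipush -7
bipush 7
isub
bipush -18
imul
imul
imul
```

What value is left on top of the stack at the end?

20412

bipush 9   -> 9
dup        -> 9 9
bipush -7  -> 9 9 -7
bipush 7   -> 9 9 -7 7
isub       -> 9 9 -14
bipush -18 -> 9 9 -14 -18
imul       -> 9 9 252
imul       -> 9 2268
imul       -> 20412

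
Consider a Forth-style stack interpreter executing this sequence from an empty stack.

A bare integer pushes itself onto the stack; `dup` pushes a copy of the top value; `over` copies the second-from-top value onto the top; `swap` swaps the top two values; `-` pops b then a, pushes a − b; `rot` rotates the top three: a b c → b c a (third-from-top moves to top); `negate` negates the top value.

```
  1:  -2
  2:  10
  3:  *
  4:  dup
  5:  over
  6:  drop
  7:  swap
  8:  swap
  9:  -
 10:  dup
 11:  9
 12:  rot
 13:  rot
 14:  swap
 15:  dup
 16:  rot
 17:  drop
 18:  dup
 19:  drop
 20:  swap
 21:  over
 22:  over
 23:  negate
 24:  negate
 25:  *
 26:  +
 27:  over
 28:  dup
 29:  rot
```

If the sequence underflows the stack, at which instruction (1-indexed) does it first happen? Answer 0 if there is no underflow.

0

-2      -2
10      -2 10
*       -20
dup     -20 -20
over    -20 -20 -20
drop    -20 -20
swap    -20 -20
swap    -20 -20
-       0
dup     0 0
9       0 0 9
rot     0 9 0
rot     9 0 0
swap    9 0 0
dup     9 0 0 0
rot     9 0 0 0
drop    9 0 0
dup     9 0 0 0
drop    9 0 0
swap    9 0 0
over    9 0 0 0
over    9 0 0 0 0
negate  9 0 0 0 0
negate  9 0 0 0 0
*       9 0 0 0
+       9 0 0
over    9 0 0 0
dup     9 0 0 0 0
rot     9 0 0 0 0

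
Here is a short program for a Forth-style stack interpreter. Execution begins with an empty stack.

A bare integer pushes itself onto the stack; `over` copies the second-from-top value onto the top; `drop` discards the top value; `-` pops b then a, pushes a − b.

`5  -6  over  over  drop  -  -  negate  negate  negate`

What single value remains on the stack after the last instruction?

5      : 5
-6     : 5 -6
over   : 5 -6 5
over   : 5 -6 5 -6
drop   : 5 -6 5
-      : 5 -11
-      : 16
negate : -16
negate : 16
negate : -16

-16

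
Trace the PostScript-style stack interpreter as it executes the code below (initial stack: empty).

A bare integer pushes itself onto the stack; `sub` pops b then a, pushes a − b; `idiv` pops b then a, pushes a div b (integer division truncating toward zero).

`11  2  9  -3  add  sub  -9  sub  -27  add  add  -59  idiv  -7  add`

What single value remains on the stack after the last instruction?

11   → [11]
2    → [11, 2]
9    → [11, 2, 9]
-3   → [11, 2, 9, -3]
add  → [11, 2, 6]
sub  → [11, -4]
-9   → [11, -4, -9]
sub  → [11, 5]
-27  → [11, 5, -27]
add  → [11, -22]
add  → [-11]
-59  → [-11, -59]
idiv → [0]
-7   → [0, -7]
add  → [-7]

-7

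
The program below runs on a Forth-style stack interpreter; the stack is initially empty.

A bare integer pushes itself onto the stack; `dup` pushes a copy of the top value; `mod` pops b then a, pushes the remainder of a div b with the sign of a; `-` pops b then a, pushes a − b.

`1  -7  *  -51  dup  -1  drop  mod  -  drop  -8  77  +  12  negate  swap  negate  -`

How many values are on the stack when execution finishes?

1      -> [1]
-7     -> [1, -7]
*      -> [-7]
-51    -> [-7, -51]
dup    -> [-7, -51, -51]
-1     -> [-7, -51, -51, -1]
drop   -> [-7, -51, -51]
mod    -> [-7, 0]
-      -> [-7]
drop   -> []
-8     -> [-8]
77     -> [-8, 77]
+      -> [69]
12     -> [69, 12]
negate -> [69, -12]
swap   -> [-12, 69]
negate -> [-12, -69]
-      -> [57]

1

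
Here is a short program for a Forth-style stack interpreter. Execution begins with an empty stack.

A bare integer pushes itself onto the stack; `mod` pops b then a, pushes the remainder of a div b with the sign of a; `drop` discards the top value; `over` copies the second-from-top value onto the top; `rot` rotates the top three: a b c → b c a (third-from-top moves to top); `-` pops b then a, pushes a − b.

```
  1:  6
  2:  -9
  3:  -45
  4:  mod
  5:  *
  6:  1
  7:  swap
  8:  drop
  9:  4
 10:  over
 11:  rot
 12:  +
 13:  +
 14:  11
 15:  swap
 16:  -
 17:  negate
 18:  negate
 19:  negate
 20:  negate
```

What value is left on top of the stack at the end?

6      : 6
-9     : 6 -9
-45    : 6 -9 -45
mod    : 6 -9
*      : -54
1      : -54 1
swap   : 1 -54
drop   : 1
4      : 1 4
over   : 1 4 1
rot    : 4 1 1
+      : 4 2
+      : 6
11     : 6 11
swap   : 11 6
-      : 5
negate : -5
negate : 5
negate : -5
negate : 5

5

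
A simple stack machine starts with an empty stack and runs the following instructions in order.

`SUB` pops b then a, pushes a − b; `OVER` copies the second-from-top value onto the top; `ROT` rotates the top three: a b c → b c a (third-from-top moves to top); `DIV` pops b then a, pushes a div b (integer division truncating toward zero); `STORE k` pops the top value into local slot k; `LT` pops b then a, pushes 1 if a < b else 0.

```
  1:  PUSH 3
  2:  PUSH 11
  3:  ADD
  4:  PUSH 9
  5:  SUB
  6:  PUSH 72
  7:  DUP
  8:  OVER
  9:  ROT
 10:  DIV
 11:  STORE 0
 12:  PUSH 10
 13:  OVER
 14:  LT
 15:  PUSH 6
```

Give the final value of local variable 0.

1

PUSH 3   [3]
PUSH 11  [3, 11]
ADD      [14]
PUSH 9   [14, 9]
SUB      [5]
PUSH 72  [5, 72]
DUP      [5, 72, 72]
OVER     [5, 72, 72, 72]
ROT      [5, 72, 72, 72]
DIV      [5, 72, 1]
STORE 0  [5, 72]
PUSH 10  [5, 72, 10]
OVER     [5, 72, 10, 72]
LT       [5, 72, 1]
PUSH 6   [5, 72, 1, 6]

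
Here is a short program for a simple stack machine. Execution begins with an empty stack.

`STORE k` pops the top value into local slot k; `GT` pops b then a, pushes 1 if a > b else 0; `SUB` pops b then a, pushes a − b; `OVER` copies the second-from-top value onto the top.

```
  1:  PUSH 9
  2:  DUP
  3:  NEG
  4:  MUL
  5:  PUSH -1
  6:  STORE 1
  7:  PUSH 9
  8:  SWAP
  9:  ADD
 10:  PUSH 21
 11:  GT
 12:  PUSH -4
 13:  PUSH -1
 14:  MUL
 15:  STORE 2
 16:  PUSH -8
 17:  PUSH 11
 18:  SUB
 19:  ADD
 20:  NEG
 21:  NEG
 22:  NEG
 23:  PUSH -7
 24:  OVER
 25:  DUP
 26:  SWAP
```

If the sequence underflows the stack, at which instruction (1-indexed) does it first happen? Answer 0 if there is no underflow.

PUSH 9   9
DUP      9 9
NEG      9 -9
MUL      -81
PUSH -1  -81 -1
STORE 1  -81
PUSH 9   -81 9
SWAP     9 -81
ADD      -72
PUSH 21  -72 21
GT       0
PUSH -4  0 -4
PUSH -1  0 -4 -1
MUL      0 4
STORE 2  0
PUSH -8  0 -8
PUSH 11  0 -8 11
SUB      0 -19
ADD      -19
NEG      19
NEG      -19
NEG      19
PUSH -7  19 -7
OVER     19 -7 19
DUP      19 -7 19 19
SWAP     19 -7 19 19

0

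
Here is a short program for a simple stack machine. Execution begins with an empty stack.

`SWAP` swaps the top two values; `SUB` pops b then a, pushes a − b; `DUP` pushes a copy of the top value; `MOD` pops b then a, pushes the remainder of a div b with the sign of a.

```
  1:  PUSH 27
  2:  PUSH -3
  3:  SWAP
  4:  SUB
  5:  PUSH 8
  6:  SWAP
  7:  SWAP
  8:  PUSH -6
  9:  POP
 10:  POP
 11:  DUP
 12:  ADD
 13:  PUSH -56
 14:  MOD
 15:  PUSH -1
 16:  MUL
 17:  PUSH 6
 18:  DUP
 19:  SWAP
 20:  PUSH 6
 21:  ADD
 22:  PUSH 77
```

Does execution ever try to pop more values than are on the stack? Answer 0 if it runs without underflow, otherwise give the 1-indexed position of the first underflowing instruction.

0

PUSH 27  : [27]
PUSH -3  : [27, -3]
SWAP     : [-3, 27]
SUB      : [-30]
PUSH 8   : [-30, 8]
SWAP     : [8, -30]
SWAP     : [-30, 8]
PUSH -6  : [-30, 8, -6]
POP      : [-30, 8]
POP      : [-30]
DUP      : [-30, -30]
ADD      : [-60]
PUSH -56 : [-60, -56]
MOD      : [-4]
PUSH -1  : [-4, -1]
MUL      : [4]
PUSH 6   : [4, 6]
DUP      : [4, 6, 6]
SWAP     : [4, 6, 6]
PUSH 6   : [4, 6, 6, 6]
ADD      : [4, 6, 12]
PUSH 77  : [4, 6, 12, 77]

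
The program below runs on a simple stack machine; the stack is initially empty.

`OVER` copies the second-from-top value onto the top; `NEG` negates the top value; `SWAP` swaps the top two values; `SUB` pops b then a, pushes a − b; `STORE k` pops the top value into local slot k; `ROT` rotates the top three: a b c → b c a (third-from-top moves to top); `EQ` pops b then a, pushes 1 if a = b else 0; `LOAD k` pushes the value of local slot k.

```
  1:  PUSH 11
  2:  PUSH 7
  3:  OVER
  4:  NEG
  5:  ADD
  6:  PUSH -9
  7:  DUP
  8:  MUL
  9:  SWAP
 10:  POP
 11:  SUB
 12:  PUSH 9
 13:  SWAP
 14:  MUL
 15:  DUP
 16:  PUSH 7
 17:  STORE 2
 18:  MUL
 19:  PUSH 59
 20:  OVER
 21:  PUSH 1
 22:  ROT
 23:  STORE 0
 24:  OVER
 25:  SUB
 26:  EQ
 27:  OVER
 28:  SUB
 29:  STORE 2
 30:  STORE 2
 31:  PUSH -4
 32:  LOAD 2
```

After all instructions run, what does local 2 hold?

396900

PUSH 11 -> [11]
PUSH 7  -> [11, 7]
OVER    -> [11, 7, 11]
NEG     -> [11, 7, -11]
ADD     -> [11, -4]
PUSH -9 -> [11, -4, -9]
DUP     -> [11, -4, -9, -9]
MUL     -> [11, -4, 81]
SWAP    -> [11, 81, -4]
POP     -> [11, 81]
SUB     -> [-70]
PUSH 9  -> [-70, 9]
SWAP    -> [9, -70]
MUL     -> [-630]
DUP     -> [-630, -630]
PUSH 7  -> [-630, -630, 7]
STORE 2 -> [-630, -630]
MUL     -> [396900]
PUSH 59 -> [396900, 59]
OVER    -> [396900, 59, 396900]
PUSH 1  -> [396900, 59, 396900, 1]
ROT     -> [396900, 396900, 1, 59]
STORE 0 -> [396900, 396900, 1]
OVER    -> [396900, 396900, 1, 396900]
SUB     -> [396900, 396900, -396899]
EQ      -> [396900, 0]
OVER    -> [396900, 0, 396900]
SUB     -> [396900, -396900]
STORE 2 -> [396900]
STORE 2 -> []
PUSH -4 -> [-4]
LOAD 2  -> [-4, 396900]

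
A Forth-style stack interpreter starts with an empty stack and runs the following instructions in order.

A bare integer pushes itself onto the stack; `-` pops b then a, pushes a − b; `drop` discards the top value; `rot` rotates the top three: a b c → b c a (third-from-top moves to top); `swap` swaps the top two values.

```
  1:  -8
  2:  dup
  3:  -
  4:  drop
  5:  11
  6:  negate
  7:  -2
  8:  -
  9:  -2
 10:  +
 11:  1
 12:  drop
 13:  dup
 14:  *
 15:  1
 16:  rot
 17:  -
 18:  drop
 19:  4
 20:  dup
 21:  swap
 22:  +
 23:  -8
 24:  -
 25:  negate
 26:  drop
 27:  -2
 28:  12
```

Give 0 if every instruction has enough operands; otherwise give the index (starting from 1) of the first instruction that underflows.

-8     -> -8
dup    -> -8 -8
-      -> 0
drop   -> (empty)
11     -> 11
negate -> -11
-2     -> -11 -2
-      -> -9
-2     -> -9 -2
+      -> -11
1      -> -11 1
drop   -> -11
dup    -> -11 -11
*      -> 121
1      -> 121 1
rot  — needs 3 operands, stack has 2 → underflow

16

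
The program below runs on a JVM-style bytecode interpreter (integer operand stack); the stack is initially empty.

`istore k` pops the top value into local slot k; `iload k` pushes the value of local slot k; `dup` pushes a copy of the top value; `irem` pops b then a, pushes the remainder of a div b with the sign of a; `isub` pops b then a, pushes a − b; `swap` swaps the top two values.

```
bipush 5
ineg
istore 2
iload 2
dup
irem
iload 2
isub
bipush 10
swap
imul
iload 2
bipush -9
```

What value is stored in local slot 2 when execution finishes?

-5

bipush 5  → 5
ineg      → -5
istore 2  → (empty)
iload 2   → -5
dup       → -5 -5
irem      → 0
iload 2   → 0 -5
isub      → 5
bipush 10 → 5 10
swap      → 10 5
imul      → 50
iload 2   → 50 -5
bipush -9 → 50 -5 -9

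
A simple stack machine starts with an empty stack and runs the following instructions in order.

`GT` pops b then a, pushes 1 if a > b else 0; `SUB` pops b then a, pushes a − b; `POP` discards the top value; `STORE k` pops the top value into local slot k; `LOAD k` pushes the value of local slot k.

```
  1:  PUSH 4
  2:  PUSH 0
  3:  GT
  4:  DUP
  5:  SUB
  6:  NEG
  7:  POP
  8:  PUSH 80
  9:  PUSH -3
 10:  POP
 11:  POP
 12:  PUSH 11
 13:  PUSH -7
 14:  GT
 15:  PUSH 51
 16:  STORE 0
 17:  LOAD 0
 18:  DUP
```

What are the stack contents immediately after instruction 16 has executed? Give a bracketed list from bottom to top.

PUSH 4   [4]
PUSH 0   [4, 0]
GT       [1]
DUP      [1, 1]
SUB      [0]
NEG      [0]
POP      []
PUSH 80  [80]
PUSH -3  [80, -3]
POP      [80]
POP      []
PUSH 11  [11]
PUSH -7  [11, -7]
GT       [1]
PUSH 51  [1, 51]
STORE 0  [1]

[1]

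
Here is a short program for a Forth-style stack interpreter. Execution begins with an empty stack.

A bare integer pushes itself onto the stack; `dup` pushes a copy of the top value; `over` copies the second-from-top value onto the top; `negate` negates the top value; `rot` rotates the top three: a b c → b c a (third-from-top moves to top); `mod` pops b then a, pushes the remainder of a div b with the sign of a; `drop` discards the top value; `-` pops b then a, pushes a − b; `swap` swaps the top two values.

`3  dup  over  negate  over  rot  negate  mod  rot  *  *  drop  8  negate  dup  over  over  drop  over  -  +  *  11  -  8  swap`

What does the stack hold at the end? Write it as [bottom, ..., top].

3      -> 3
dup    -> 3 3
over   -> 3 3 3
negate -> 3 3 -3
over   -> 3 3 -3 3
rot    -> 3 -3 3 3
negate -> 3 -3 3 -3
mod    -> 3 -3 0
rot    -> -3 0 3
*      -> -3 0
*      -> 0
drop   -> (empty)
8      -> 8
negate -> -8
dup    -> -8 -8
over   -> -8 -8 -8
over   -> -8 -8 -8 -8
drop   -> -8 -8 -8
over   -> -8 -8 -8 -8
-      -> -8 -8 0
+      -> -8 -8
*      -> 64
11     -> 64 11
-      -> 53
8      -> 53 8
swap   -> 8 53

[8, 53]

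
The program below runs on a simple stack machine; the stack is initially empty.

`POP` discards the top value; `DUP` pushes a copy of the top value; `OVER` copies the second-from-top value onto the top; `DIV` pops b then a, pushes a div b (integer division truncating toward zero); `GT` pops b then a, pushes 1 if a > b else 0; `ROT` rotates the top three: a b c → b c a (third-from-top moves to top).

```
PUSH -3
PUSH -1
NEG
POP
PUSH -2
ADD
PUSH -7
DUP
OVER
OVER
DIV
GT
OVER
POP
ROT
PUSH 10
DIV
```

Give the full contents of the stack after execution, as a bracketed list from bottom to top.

PUSH -3 : [-3]
PUSH -1 : [-3, -1]
NEG     : [-3, 1]
POP     : [-3]
PUSH -2 : [-3, -2]
ADD     : [-5]
PUSH -7 : [-5, -7]
DUP     : [-5, -7, -7]
OVER    : [-5, -7, -7, -7]
OVER    : [-5, -7, -7, -7, -7]
DIV     : [-5, -7, -7, 1]
GT      : [-5, -7, 0]
OVER    : [-5, -7, 0, -7]
POP     : [-5, -7, 0]
ROT     : [-7, 0, -5]
PUSH 10 : [-7, 0, -5, 10]
DIV     : [-7, 0, 0]

[-7, 0, 0]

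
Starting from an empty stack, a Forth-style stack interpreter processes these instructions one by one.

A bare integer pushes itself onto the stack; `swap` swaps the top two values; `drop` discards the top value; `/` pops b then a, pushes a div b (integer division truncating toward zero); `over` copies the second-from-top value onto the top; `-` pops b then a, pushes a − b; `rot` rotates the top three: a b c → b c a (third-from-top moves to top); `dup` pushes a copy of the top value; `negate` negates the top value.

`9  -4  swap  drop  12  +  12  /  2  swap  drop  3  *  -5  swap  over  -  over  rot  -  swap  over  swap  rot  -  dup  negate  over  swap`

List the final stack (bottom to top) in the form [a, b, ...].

[0, 11, 11, -11]

9      -> [9]
-4     -> [9, -4]
swap   -> [-4, 9]
drop   -> [-4]
12     -> [-4, 12]
+      -> [8]
12     -> [8, 12]
/      -> [0]
2      -> [0, 2]
swap   -> [2, 0]
drop   -> [2]
3      -> [2, 3]
*      -> [6]
-5     -> [6, -5]
swap   -> [-5, 6]
over   -> [-5, 6, -5]
-      -> [-5, 11]
over   -> [-5, 11, -5]
rot    -> [11, -5, -5]
-      -> [11, 0]
swap   -> [0, 11]
over   -> [0, 11, 0]
swap   -> [0, 0, 11]
rot    -> [0, 11, 0]
-      -> [0, 11]
dup    -> [0, 11, 11]
negate -> [0, 11, -11]
over   -> [0, 11, -11, 11]
swap   -> [0, 11, 11, -11]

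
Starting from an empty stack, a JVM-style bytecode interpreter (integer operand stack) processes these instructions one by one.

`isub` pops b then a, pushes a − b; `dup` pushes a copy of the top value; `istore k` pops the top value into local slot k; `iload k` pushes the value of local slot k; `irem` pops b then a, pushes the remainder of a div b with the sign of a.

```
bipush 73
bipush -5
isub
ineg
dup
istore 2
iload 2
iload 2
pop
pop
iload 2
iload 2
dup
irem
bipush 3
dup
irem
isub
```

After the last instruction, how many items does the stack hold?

3

bipush 73 : [73]
bipush -5 : [73, -5]
isub      : [78]
ineg      : [-78]
dup       : [-78, -78]
istore 2  : [-78]
iload 2   : [-78, -78]
iload 2   : [-78, -78, -78]
pop       : [-78, -78]
pop       : [-78]
iload 2   : [-78, -78]
iload 2   : [-78, -78, -78]
dup       : [-78, -78, -78, -78]
irem      : [-78, -78, 0]
bipush 3  : [-78, -78, 0, 3]
dup       : [-78, -78, 0, 3, 3]
irem      : [-78, -78, 0, 0]
isub      : [-78, -78, 0]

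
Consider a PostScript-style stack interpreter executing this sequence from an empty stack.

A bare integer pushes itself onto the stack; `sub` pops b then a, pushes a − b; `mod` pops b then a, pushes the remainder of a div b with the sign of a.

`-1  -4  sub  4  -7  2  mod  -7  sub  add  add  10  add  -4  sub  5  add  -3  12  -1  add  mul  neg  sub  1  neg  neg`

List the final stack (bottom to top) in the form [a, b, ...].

-1   [-1]
-4   [-1, -4]
sub  [3]
4    [3, 4]
-7   [3, 4, -7]
2    [3, 4, -7, 2]
mod  [3, 4, -1]
-7   [3, 4, -1, -7]
sub  [3, 4, 6]
add  [3, 10]
add  [13]
10   [13, 10]
add  [23]
-4   [23, -4]
sub  [27]
5    [27, 5]
add  [32]
-3   [32, -3]
12   [32, -3, 12]
-1   [32, -3, 12, -1]
add  [32, -3, 11]
mul  [32, -33]
neg  [32, 33]
sub  [-1]
1    [-1, 1]
neg  [-1, -1]
neg  [-1, 1]

[-1, 1]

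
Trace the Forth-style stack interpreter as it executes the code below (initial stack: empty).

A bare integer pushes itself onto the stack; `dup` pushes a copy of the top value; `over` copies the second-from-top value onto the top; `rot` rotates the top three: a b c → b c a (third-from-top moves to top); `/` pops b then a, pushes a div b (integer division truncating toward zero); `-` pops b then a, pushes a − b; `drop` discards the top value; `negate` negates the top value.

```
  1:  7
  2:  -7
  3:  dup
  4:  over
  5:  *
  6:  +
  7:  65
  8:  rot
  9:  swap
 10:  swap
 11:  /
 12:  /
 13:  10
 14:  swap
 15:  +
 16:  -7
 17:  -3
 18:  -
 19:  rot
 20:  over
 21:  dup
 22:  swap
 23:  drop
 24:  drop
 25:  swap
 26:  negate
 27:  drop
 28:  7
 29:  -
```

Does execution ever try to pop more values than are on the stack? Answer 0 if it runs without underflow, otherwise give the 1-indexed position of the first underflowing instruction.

7    -> [7]
-7   -> [7, -7]
dup  -> [7, -7, -7]
over -> [7, -7, -7, -7]
*    -> [7, -7, 49]
+    -> [7, 42]
65   -> [7, 42, 65]
rot  -> [42, 65, 7]
swap -> [42, 7, 65]
swap -> [42, 65, 7]
/    -> [42, 9]
/    -> [4]
10   -> [4, 10]
swap -> [10, 4]
+    -> [14]
-7   -> [14, -7]
-3   -> [14, -7, -3]
-    -> [14, -4]
rot  — needs 3 operands, stack has 2 → underflow

19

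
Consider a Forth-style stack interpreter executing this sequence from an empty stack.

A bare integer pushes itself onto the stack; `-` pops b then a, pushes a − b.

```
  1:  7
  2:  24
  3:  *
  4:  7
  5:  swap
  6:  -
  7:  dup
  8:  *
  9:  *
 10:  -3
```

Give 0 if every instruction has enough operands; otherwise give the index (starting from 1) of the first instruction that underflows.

9

7     7
24    7 24
*     168
7     168 7
swap  7 168
-     -161
dup   -161 -161
*     25921
*  — needs 2 operands, stack has 1 → underflow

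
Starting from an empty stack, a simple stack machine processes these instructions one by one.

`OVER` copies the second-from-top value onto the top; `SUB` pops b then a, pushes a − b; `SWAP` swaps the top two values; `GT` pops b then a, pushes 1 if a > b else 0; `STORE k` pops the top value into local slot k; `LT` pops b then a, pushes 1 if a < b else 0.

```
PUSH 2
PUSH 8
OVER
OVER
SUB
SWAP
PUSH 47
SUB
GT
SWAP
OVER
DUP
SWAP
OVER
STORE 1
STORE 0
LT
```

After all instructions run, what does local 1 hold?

PUSH 2  → [2]
PUSH 8  → [2, 8]
OVER    → [2, 8, 2]
OVER    → [2, 8, 2, 8]
SUB     → [2, 8, -6]
SWAP    → [2, -6, 8]
PUSH 47 → [2, -6, 8, 47]
SUB     → [2, -6, -39]
GT      → [2, 1]
SWAP    → [1, 2]
OVER    → [1, 2, 1]
DUP     → [1, 2, 1, 1]
SWAP    → [1, 2, 1, 1]
OVER    → [1, 2, 1, 1, 1]
STORE 1 → [1, 2, 1, 1]
STORE 0 → [1, 2, 1]
LT      → [1, 0]

1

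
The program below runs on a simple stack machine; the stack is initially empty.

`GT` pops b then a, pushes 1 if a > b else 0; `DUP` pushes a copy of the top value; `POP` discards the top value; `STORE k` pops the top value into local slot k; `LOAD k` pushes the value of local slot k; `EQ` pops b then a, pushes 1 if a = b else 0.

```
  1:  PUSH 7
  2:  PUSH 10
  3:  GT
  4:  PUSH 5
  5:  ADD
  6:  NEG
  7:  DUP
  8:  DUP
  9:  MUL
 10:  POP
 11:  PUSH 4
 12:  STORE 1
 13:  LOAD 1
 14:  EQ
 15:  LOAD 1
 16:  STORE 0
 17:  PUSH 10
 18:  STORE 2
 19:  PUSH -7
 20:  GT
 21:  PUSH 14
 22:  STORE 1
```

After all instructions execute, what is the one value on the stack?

1

PUSH 7  → 7
PUSH 10 → 7 10
GT      → 0
PUSH 5  → 0 5
ADD     → 5
NEG     → -5
DUP     → -5 -5
DUP     → -5 -5 -5
MUL     → -5 25
POP     → -5
PUSH 4  → -5 4
STORE 1 → -5
LOAD 1  → -5 4
EQ      → 0
LOAD 1  → 0 4
STORE 0 → 0
PUSH 10 → 0 10
STORE 2 → 0
PUSH -7 → 0 -7
GT      → 1
PUSH 14 → 1 14
STORE 1 → 1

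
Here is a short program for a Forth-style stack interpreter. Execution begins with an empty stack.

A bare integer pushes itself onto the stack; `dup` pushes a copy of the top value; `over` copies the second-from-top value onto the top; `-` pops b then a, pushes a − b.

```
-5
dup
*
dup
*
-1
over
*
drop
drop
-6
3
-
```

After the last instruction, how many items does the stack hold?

-5    -5
dup   -5 -5
*     25
dup   25 25
*     625
-1    625 -1
over  625 -1 625
*     625 -625
drop  625
drop  (empty)
-6    -6
3     -6 3
-     -9

1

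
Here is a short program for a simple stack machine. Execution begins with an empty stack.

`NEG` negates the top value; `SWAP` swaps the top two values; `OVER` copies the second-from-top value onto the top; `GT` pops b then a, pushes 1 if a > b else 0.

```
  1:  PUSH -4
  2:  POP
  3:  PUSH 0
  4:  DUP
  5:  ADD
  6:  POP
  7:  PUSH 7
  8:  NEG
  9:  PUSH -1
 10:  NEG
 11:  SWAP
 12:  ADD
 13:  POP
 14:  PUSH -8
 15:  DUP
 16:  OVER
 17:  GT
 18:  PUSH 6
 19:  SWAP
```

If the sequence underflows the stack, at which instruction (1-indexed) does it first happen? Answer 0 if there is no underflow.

0

PUSH -4 : [-4]
POP     : []
PUSH 0  : [0]
DUP     : [0, 0]
ADD     : [0]
POP     : []
PUSH 7  : [7]
NEG     : [-7]
PUSH -1 : [-7, -1]
NEG     : [-7, 1]
SWAP    : [1, -7]
ADD     : [-6]
POP     : []
PUSH -8 : [-8]
DUP     : [-8, -8]
OVER    : [-8, -8, -8]
GT      : [-8, 0]
PUSH 6  : [-8, 0, 6]
SWAP    : [-8, 6, 0]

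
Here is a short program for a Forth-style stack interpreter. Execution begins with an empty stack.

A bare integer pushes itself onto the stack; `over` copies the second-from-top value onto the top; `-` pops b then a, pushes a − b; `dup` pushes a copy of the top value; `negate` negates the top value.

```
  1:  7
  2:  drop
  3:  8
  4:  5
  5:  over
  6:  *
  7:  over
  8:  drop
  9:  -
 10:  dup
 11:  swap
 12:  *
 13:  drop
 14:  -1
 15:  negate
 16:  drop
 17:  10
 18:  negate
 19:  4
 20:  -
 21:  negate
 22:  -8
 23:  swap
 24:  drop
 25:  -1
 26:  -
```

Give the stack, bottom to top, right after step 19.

7      : [7]
drop   : []
8      : [8]
5      : [8, 5]
over   : [8, 5, 8]
*      : [8, 40]
over   : [8, 40, 8]
drop   : [8, 40]
-      : [-32]
dup    : [-32, -32]
swap   : [-32, -32]
*      : [1024]
drop   : []
-1     : [-1]
negate : [1]
drop   : []
10     : [10]
negate : [-10]
4      : [-10, 4]

[-10, 4]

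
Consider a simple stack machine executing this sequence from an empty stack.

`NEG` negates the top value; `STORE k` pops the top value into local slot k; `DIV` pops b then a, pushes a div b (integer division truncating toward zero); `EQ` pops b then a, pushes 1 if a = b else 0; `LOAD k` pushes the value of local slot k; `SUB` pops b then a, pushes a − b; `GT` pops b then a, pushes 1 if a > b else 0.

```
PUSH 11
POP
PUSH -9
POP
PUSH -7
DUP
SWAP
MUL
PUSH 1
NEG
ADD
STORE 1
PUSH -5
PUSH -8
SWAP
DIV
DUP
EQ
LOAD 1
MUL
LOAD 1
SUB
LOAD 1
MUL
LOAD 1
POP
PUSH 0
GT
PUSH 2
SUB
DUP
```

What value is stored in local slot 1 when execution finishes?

PUSH 11 : 11
POP     : (empty)
PUSH -9 : -9
POP     : (empty)
PUSH -7 : -7
DUP     : -7 -7
SWAP    : -7 -7
MUL     : 49
PUSH 1  : 49 1
NEG     : 49 -1
ADD     : 48
STORE 1 : (empty)
PUSH -5 : -5
PUSH -8 : -5 -8
SWAP    : -8 -5
DIV     : 1
DUP     : 1 1
EQ      : 1
LOAD 1  : 1 48
MUL     : 48
LOAD 1  : 48 48
SUB     : 0
LOAD 1  : 0 48
MUL     : 0
LOAD 1  : 0 48
POP     : 0
PUSH 0  : 0 0
GT      : 0
PUSH 2  : 0 2
SUB     : -2
DUP     : -2 -2

48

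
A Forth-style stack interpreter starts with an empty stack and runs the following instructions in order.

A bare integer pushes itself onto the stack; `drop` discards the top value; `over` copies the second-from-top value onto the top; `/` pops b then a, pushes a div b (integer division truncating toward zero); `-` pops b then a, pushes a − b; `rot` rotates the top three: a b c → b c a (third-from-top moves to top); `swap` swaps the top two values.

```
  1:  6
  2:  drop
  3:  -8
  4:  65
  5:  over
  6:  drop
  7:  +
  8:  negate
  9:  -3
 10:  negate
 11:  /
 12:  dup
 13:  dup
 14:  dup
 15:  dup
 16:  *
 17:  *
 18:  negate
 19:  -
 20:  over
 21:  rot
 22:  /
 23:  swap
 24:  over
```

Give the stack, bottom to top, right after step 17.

6      -> 6
drop   -> (empty)
-8     -> -8
65     -> -8 65
over   -> -8 65 -8
drop   -> -8 65
+      -> 57
negate -> -57
-3     -> -57 -3
negate -> -57 3
/      -> -19
dup    -> -19 -19
dup    -> -19 -19 -19
dup    -> -19 -19 -19 -19
dup    -> -19 -19 -19 -19 -19
*      -> -19 -19 -19 361
*      -> -19 -19 -6859

[-19, -19, -6859]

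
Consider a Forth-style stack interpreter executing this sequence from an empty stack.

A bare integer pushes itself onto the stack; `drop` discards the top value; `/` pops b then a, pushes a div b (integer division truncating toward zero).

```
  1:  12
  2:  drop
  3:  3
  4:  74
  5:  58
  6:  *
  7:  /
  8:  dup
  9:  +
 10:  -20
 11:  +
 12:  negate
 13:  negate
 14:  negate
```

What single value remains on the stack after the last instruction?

20

12     : [12]
drop   : []
3      : [3]
74     : [3, 74]
58     : [3, 74, 58]
*      : [3, 4292]
/      : [0]
dup    : [0, 0]
+      : [0]
-20    : [0, -20]
+      : [-20]
negate : [20]
negate : [-20]
negate : [20]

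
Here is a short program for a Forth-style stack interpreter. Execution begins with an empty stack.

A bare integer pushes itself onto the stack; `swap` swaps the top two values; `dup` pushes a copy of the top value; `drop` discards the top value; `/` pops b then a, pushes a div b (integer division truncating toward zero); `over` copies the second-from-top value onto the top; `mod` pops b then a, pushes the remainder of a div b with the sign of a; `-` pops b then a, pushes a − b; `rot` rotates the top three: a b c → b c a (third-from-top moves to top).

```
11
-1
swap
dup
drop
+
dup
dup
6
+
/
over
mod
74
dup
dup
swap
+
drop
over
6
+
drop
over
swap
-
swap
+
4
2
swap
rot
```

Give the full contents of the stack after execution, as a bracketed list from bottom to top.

[10, 2, 4, -74]

11    11
-1    11 -1
swap  -1 11
dup   -1 11 11
drop  -1 11
+     10
dup   10 10
dup   10 10 10
6     10 10 10 6
+     10 10 16
/     10 0
over  10 0 10
mod   10 0
74    10 0 74
dup   10 0 74 74
dup   10 0 74 74 74
swap  10 0 74 74 74
+     10 0 74 148
drop  10 0 74
over  10 0 74 0
6     10 0 74 0 6
+     10 0 74 6
drop  10 0 74
over  10 0 74 0
swap  10 0 0 74
-     10 0 -74
swap  10 -74 0
+     10 -74
4     10 -74 4
2     10 -74 4 2
swap  10 -74 2 4
rot   10 2 4 -74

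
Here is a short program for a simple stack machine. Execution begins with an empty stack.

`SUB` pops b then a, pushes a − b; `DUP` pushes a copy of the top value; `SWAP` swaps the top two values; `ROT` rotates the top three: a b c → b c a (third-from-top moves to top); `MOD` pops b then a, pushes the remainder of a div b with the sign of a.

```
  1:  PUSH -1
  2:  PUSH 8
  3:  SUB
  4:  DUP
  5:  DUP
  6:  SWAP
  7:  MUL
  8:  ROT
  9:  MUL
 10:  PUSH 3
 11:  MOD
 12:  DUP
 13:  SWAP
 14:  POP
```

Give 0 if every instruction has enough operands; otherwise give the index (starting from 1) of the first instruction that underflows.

8

PUSH -1 : -1
PUSH 8  : -1 8
SUB     : -9
DUP     : -9 -9
DUP     : -9 -9 -9
SWAP    : -9 -9 -9
MUL     : -9 81
ROT  — needs 3 operands, stack has 2 → underflow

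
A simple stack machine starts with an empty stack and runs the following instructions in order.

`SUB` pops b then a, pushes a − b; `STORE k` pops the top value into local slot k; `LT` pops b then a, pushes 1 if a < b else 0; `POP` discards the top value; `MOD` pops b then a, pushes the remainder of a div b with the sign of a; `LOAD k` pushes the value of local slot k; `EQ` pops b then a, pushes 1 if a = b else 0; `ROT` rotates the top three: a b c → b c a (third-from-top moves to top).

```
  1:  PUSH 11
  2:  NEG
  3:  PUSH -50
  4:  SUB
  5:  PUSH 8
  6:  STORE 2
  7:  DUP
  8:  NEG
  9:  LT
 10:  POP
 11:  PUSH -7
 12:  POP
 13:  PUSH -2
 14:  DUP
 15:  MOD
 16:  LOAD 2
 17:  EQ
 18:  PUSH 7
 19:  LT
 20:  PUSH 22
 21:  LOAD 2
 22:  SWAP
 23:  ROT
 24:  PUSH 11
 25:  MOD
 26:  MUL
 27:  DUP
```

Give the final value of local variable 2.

8

PUSH 11  -> [11]
NEG      -> [-11]
PUSH -50 -> [-11, -50]
SUB      -> [39]
PUSH 8   -> [39, 8]
STORE 2  -> [39]
DUP      -> [39, 39]
NEG      -> [39, -39]
LT       -> [0]
POP      -> []
PUSH -7  -> [-7]
POP      -> []
PUSH -2  -> [-2]
DUP      -> [-2, -2]
MOD      -> [0]
LOAD 2   -> [0, 8]
EQ       -> [0]
PUSH 7   -> [0, 7]
LT       -> [1]
PUSH 22  -> [1, 22]
LOAD 2   -> [1, 22, 8]
SWAP     -> [1, 8, 22]
ROT      -> [8, 22, 1]
PUSH 11  -> [8, 22, 1, 11]
MOD      -> [8, 22, 1]
MUL      -> [8, 22]
DUP      -> [8, 22, 22]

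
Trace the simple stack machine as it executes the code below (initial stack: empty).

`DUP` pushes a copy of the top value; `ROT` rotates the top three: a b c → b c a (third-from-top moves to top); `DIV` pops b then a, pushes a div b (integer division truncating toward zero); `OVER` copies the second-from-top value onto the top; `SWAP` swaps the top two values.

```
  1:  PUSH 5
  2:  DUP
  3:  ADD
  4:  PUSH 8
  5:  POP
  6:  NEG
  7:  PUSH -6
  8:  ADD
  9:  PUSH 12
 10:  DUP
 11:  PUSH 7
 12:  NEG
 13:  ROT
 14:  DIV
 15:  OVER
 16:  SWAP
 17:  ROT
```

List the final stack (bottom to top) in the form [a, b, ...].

PUSH 5  → [5]
DUP     → [5, 5]
ADD     → [10]
PUSH 8  → [10, 8]
POP     → [10]
NEG     → [-10]
PUSH -6 → [-10, -6]
ADD     → [-16]
PUSH 12 → [-16, 12]
DUP     → [-16, 12, 12]
PUSH 7  → [-16, 12, 12, 7]
NEG     → [-16, 12, 12, -7]
ROT     → [-16, 12, -7, 12]
DIV     → [-16, 12, 0]
OVER    → [-16, 12, 0, 12]
SWAP    → [-16, 12, 12, 0]
ROT     → [-16, 12, 0, 12]

[-16, 12, 0, 12]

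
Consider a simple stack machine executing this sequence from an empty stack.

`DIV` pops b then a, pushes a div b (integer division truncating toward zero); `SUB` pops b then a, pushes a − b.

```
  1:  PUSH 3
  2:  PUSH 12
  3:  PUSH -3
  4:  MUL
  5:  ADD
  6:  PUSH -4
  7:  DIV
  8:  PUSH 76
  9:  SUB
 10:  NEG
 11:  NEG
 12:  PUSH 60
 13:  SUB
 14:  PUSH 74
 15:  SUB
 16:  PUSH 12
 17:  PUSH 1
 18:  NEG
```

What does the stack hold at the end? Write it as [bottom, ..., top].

PUSH 3  : [3]
PUSH 12 : [3, 12]
PUSH -3 : [3, 12, -3]
MUL     : [3, -36]
ADD     : [-33]
PUSH -4 : [-33, -4]
DIV     : [8]
PUSH 76 : [8, 76]
SUB     : [-68]
NEG     : [68]
NEG     : [-68]
PUSH 60 : [-68, 60]
SUB     : [-128]
PUSH 74 : [-128, 74]
SUB     : [-202]
PUSH 12 : [-202, 12]
PUSH 1  : [-202, 12, 1]
NEG     : [-202, 12, -1]

[-202, 12, -1]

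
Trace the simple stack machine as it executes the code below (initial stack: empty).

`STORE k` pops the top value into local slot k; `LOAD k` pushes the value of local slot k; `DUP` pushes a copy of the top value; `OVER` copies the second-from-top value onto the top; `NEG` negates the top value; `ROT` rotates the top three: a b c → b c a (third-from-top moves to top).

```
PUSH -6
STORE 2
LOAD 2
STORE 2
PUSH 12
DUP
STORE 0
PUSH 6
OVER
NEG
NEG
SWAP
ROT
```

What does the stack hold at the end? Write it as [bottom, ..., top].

[12, 6, 12]

PUSH -6 -> [-6]
STORE 2 -> []
LOAD 2  -> [-6]
STORE 2 -> []
PUSH 12 -> [12]
DUP     -> [12, 12]
STORE 0 -> [12]
PUSH 6  -> [12, 6]
OVER    -> [12, 6, 12]
NEG     -> [12, 6, -12]
NEG     -> [12, 6, 12]
SWAP    -> [12, 12, 6]
ROT     -> [12, 6, 12]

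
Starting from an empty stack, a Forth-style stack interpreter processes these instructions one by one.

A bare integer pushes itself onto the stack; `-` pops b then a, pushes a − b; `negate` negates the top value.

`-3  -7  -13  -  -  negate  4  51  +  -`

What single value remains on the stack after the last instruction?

-3     : [-3]
-7     : [-3, -7]
-13    : [-3, -7, -13]
-      : [-3, 6]
-      : [-9]
negate : [9]
4      : [9, 4]
51     : [9, 4, 51]
+      : [9, 55]
-      : [-46]

-46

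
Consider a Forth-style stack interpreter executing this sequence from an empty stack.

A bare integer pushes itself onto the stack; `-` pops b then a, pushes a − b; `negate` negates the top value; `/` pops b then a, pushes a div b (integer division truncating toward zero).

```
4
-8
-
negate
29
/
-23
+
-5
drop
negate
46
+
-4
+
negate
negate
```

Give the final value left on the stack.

4       4
-8      4 -8
-       12
negate  -12
29      -12 29
/       0
-23     0 -23
+       -23
-5      -23 -5
drop    -23
negate  23
46      23 46
+       69
-4      69 -4
+       65
negate  -65
negate  65

65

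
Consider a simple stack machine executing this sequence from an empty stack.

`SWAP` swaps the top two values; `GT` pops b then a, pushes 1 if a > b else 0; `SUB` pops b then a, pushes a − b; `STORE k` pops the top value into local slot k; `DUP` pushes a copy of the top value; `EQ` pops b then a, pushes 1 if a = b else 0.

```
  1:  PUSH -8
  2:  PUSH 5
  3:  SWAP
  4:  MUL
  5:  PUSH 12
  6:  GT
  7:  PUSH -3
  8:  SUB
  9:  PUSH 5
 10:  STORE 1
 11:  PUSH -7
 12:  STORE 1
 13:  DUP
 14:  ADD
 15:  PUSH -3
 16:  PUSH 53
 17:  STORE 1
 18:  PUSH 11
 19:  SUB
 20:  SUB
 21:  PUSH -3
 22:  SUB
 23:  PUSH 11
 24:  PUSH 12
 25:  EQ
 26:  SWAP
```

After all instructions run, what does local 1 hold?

53

PUSH -8 → -8
PUSH 5  → -8 5
SWAP    → 5 -8
MUL     → -40
PUSH 12 → -40 12
GT      → 0
PUSH -3 → 0 -3
SUB     → 3
PUSH 5  → 3 5
STORE 1 → 3
PUSH -7 → 3 -7
STORE 1 → 3
DUP     → 3 3
ADD     → 6
PUSH -3 → 6 -3
PUSH 53 → 6 -3 53
STORE 1 → 6 -3
PUSH 11 → 6 -3 11
SUB     → 6 -14
SUB     → 20
PUSH -3 → 20 -3
SUB     → 23
PUSH 11 → 23 11
PUSH 12 → 23 11 12
EQ      → 23 0
SWAP    → 0 23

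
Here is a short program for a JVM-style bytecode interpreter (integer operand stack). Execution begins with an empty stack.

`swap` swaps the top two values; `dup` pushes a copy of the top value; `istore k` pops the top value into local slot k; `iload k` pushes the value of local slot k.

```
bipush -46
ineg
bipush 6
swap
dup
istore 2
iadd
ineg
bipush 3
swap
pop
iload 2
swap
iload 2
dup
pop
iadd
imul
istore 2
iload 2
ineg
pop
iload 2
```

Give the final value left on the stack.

2254

bipush -46 : -46
ineg       : 46
bipush 6   : 46 6
swap       : 6 46
dup        : 6 46 46
istore 2   : 6 46
iadd       : 52
ineg       : -52
bipush 3   : -52 3
swap       : 3 -52
pop        : 3
iload 2    : 3 46
swap       : 46 3
iload 2    : 46 3 46
dup        : 46 3 46 46
pop        : 46 3 46
iadd       : 46 49
imul       : 2254
istore 2   : (empty)
iload 2    : 2254
ineg       : -2254
pop        : (empty)
iload 2    : 2254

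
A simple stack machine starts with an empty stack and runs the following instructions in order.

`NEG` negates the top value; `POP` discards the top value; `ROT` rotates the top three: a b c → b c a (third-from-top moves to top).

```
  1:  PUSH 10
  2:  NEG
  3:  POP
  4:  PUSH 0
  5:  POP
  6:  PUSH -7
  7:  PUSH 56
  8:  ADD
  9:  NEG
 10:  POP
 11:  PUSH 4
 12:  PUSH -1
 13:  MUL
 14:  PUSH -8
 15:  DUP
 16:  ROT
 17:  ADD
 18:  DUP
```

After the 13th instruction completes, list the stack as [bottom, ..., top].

[-4]

PUSH 10 → 10
NEG     → -10
POP     → (empty)
PUSH 0  → 0
POP     → (empty)
PUSH -7 → -7
PUSH 56 → -7 56
ADD     → 49
NEG     → -49
POP     → (empty)
PUSH 4  → 4
PUSH -1 → 4 -1
MUL     → -4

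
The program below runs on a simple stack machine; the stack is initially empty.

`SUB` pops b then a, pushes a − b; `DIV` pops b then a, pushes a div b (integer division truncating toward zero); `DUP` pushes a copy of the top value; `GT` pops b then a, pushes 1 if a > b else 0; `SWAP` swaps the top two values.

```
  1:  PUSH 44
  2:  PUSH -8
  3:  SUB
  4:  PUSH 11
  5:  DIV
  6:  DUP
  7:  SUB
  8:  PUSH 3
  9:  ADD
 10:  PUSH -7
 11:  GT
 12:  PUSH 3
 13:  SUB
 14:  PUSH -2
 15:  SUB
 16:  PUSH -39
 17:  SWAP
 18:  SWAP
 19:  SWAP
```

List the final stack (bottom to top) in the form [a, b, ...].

PUSH 44  : [44]
PUSH -8  : [44, -8]
SUB      : [52]
PUSH 11  : [52, 11]
DIV      : [4]
DUP      : [4, 4]
SUB      : [0]
PUSH 3   : [0, 3]
ADD      : [3]
PUSH -7  : [3, -7]
GT       : [1]
PUSH 3   : [1, 3]
SUB      : [-2]
PUSH -2  : [-2, -2]
SUB      : [0]
PUSH -39 : [0, -39]
SWAP     : [-39, 0]
SWAP     : [0, -39]
SWAP     : [-39, 0]

[-39, 0]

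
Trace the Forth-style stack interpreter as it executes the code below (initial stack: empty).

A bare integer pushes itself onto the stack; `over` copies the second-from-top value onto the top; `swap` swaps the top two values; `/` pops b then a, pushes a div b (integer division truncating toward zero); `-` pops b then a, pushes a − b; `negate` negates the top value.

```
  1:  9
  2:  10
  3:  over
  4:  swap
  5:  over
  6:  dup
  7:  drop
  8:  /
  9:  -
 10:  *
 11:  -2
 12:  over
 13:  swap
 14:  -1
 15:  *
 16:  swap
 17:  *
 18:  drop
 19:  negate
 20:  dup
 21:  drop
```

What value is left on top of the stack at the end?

-72

9      -> [9]
10     -> [9, 10]
over   -> [9, 10, 9]
swap   -> [9, 9, 10]
over   -> [9, 9, 10, 9]
dup    -> [9, 9, 10, 9, 9]
drop   -> [9, 9, 10, 9]
/      -> [9, 9, 1]
-      -> [9, 8]
*      -> [72]
-2     -> [72, -2]
over   -> [72, -2, 72]
swap   -> [72, 72, -2]
-1     -> [72, 72, -2, -1]
*      -> [72, 72, 2]
swap   -> [72, 2, 72]
*      -> [72, 144]
drop   -> [72]
negate -> [-72]
dup    -> [-72, -72]
drop   -> [-72]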